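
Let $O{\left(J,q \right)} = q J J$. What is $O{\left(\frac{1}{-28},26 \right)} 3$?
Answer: $\frac{39}{392} \approx 0.09949$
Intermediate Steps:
$O{\left(J,q \right)} = q J^{2}$ ($O{\left(J,q \right)} = J q J = q J^{2}$)
$O{\left(\frac{1}{-28},26 \right)} 3 = 26 \left(\frac{1}{-28}\right)^{2} \cdot 3 = 26 \left(- \frac{1}{28}\right)^{2} \cdot 3 = 26 \cdot \frac{1}{784} \cdot 3 = \frac{13}{392} \cdot 3 = \frac{39}{392}$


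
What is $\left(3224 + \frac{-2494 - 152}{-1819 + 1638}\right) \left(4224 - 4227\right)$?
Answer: $- \frac{1758570}{181} \approx -9715.9$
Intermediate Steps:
$\left(3224 + \frac{-2494 - 152}{-1819 + 1638}\right) \left(4224 - 4227\right) = \left(3224 - \frac{2646}{-181}\right) \left(-3\right) = \left(3224 - - \frac{2646}{181}\right) \left(-3\right) = \left(3224 + \frac{2646}{181}\right) \left(-3\right) = \frac{586190}{181} \left(-3\right) = - \frac{1758570}{181}$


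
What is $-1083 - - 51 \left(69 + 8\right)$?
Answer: $2844$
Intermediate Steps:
$-1083 - - 51 \left(69 + 8\right) = -1083 - \left(-51\right) 77 = -1083 - -3927 = -1083 + 3927 = 2844$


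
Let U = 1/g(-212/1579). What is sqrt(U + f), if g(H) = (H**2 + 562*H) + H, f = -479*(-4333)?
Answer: sqrt(18420856411498109066355)/94209090 ≈ 1440.7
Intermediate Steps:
f = 2075507
g(H) = H**2 + 563*H
U = -2493241/188418180 (U = 1/((-212/1579)*(563 - 212/1579)) = 1/((-212*1/1579)*(563 - 212*1/1579)) = 1/(-212*(563 - 212/1579)/1579) = 1/(-212/1579*888765/1579) = 1/(-188418180/2493241) = -2493241/188418180 ≈ -0.013232)
sqrt(U + f) = sqrt(-2493241/188418180 + 2075507) = sqrt(391063249024019/188418180) = sqrt(18420856411498109066355)/94209090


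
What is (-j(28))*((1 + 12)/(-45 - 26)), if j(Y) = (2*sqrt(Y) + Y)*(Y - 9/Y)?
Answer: 10075/71 + 10075*sqrt(7)/497 ≈ 195.54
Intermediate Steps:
j(Y) = (Y - 9/Y)*(Y + 2*sqrt(Y)) (j(Y) = (Y + 2*sqrt(Y))*(Y - 9/Y) = (Y - 9/Y)*(Y + 2*sqrt(Y)))
(-j(28))*((1 + 12)/(-45 - 26)) = (-(-9 + 28**2 - 9*sqrt(7)/7 + 2*28**(3/2)))*((1 + 12)/(-45 - 26)) = (-(-9 + 784 - 9*sqrt(7)/7 + 2*(56*sqrt(7))))*(13/(-71)) = (-(-9 + 784 - 9*sqrt(7)/7 + 112*sqrt(7)))*(13*(-1/71)) = -(775 + 775*sqrt(7)/7)*(-13/71) = (-775 - 775*sqrt(7)/7)*(-13/71) = 10075/71 + 10075*sqrt(7)/497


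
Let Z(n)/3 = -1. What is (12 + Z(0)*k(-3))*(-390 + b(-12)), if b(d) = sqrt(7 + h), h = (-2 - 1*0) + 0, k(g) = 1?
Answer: -3510 + 9*sqrt(5) ≈ -3489.9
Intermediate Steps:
Z(n) = -3 (Z(n) = 3*(-1) = -3)
h = -2 (h = (-2 + 0) + 0 = -2 + 0 = -2)
b(d) = sqrt(5) (b(d) = sqrt(7 - 2) = sqrt(5))
(12 + Z(0)*k(-3))*(-390 + b(-12)) = (12 - 3*1)*(-390 + sqrt(5)) = (12 - 3)*(-390 + sqrt(5)) = 9*(-390 + sqrt(5)) = -3510 + 9*sqrt(5)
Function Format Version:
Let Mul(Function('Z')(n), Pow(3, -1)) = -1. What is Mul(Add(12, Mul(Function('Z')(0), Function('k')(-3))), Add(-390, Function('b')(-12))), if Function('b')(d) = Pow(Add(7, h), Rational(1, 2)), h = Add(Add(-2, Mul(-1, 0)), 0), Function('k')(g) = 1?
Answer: Add(-3510, Mul(9, Pow(5, Rational(1, 2)))) ≈ -3489.9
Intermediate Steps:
Function('Z')(n) = -3 (Function('Z')(n) = Mul(3, -1) = -3)
h = -2 (h = Add(Add(-2, 0), 0) = Add(-2, 0) = -2)
Function('b')(d) = Pow(5, Rational(1, 2)) (Function('b')(d) = Pow(Add(7, -2), Rational(1, 2)) = Pow(5, Rational(1, 2)))
Mul(Add(12, Mul(Function('Z')(0), Function('k')(-3))), Add(-390, Function('b')(-12))) = Mul(Add(12, Mul(-3, 1)), Add(-390, Pow(5, Rational(1, 2)))) = Mul(Add(12, -3), Add(-390, Pow(5, Rational(1, 2)))) = Mul(9, Add(-390, Pow(5, Rational(1, 2)))) = Add(-3510, Mul(9, Pow(5, Rational(1, 2))))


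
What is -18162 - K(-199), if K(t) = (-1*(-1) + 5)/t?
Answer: -3614232/199 ≈ -18162.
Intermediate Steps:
K(t) = 6/t (K(t) = (1 + 5)/t = 6/t)
-18162 - K(-199) = -18162 - 6/(-199) = -18162 - 6*(-1)/199 = -18162 - 1*(-6/199) = -18162 + 6/199 = -3614232/199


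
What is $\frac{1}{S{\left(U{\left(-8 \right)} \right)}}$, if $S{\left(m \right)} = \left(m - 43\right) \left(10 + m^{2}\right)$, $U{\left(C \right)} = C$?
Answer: $- \frac{1}{3774} \approx -0.00026497$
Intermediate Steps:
$S{\left(m \right)} = \left(-43 + m\right) \left(10 + m^{2}\right)$
$\frac{1}{S{\left(U{\left(-8 \right)} \right)}} = \frac{1}{-430 + \left(-8\right)^{3} - 43 \left(-8\right)^{2} + 10 \left(-8\right)} = \frac{1}{-430 - 512 - 2752 - 80} = \frac{1}{-3774} = - \frac{1}{3774}$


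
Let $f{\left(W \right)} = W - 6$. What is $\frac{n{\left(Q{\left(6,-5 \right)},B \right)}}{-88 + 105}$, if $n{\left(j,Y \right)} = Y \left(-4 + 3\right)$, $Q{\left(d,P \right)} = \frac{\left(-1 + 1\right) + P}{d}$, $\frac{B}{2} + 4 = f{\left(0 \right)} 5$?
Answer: $4$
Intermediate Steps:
$f{\left(W \right)} = -6 + W$ ($f{\left(W \right)} = W - 6 = -6 + W$)
$B = -68$ ($B = -8 + 2 \left(-6 + 0\right) 5 = -8 + 2 \left(\left(-6\right) 5\right) = -8 + 2 \left(-30\right) = -8 - 60 = -68$)
$Q{\left(d,P \right)} = \frac{P}{d}$ ($Q{\left(d,P \right)} = \frac{0 + P}{d} = \frac{P}{d}$)
$n{\left(j,Y \right)} = - Y$ ($n{\left(j,Y \right)} = Y \left(-1\right) = - Y$)
$\frac{n{\left(Q{\left(6,-5 \right)},B \right)}}{-88 + 105} = \frac{\left(-1\right) \left(-68\right)}{-88 + 105} = \frac{1}{17} \cdot 68 = 4$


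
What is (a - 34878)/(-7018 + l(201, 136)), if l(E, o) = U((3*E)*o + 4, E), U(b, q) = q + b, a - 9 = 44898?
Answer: 3343/25065 ≈ 0.13337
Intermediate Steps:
a = 44907 (a = 9 + 44898 = 44907)
U(b, q) = b + q
l(E, o) = 4 + E + 3*E*o (l(E, o) = ((3*E)*o + 4) + E = (3*E*o + 4) + E = (4 + 3*E*o) + E = 4 + E + 3*E*o)
(a - 34878)/(-7018 + l(201, 136)) = (44907 - 34878)/(-7018 + (4 + 201 + 3*201*136)) = 10029/(-7018 + (4 + 201 + 82008)) = 10029/(-7018 + 82213) = 10029/75195 = 10029*(1/75195) = 3343/25065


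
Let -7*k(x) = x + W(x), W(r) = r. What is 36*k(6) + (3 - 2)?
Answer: -425/7 ≈ -60.714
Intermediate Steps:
k(x) = -2*x/7 (k(x) = -(x + x)/7 = -2*x/7)
36*k(6) + (3 - 2) = 36*(-2/7*6) + (3 - 2) = 36*(-12/7) + 1 = -432/7 + 1 = -425/7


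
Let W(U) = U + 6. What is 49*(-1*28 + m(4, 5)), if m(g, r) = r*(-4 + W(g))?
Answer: 98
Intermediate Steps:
W(U) = 6 + U
m(g, r) = r*(2 + g) (m(g, r) = r*(-4 + (6 + g)) = r*(2 + g))
49*(-1*28 + m(4, 5)) = 49*(-1*28 + 5*(2 + 4)) = 49*(-28 + 5*6) = 49*(-28 + 30) = 49*2 = 98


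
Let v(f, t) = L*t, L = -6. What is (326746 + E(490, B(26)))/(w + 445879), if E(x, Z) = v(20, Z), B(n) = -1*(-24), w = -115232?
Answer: 326602/330647 ≈ 0.98777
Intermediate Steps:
B(n) = 24
v(f, t) = -6*t
E(x, Z) = -6*Z
(326746 + E(490, B(26)))/(w + 445879) = (326746 - 6*24)/(-115232 + 445879) = (326746 - 144)/330647 = 326602*(1/330647) = 326602/330647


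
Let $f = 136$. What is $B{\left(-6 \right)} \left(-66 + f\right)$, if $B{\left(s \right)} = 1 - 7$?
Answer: $-420$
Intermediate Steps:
$B{\left(s \right)} = -6$ ($B{\left(s \right)} = 1 - 7 = -6$)
$B{\left(-6 \right)} \left(-66 + f\right) = - 6 \left(-66 + 136\right) = \left(-6\right) 70 = -420$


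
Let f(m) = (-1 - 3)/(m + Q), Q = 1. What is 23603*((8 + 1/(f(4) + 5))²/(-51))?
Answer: -706414187/22491 ≈ -31409.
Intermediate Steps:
f(m) = -4/(1 + m) (f(m) = (-1 - 3)/(m + 1) = -4/(1 + m))
23603*((8 + 1/(f(4) + 5))²/(-51)) = 23603*((8 + 1/(-4/(1 + 4) + 5))²/(-51)) = 23603*((8 + 1/(-4/5 + 5))²*(-1/51)) = 23603*((8 + 1/(-4*⅕ + 5))²*(-1/51)) = 23603*((8 + 1/(-⅘ + 5))²*(-1/51)) = 23603*((8 + 1/(21/5))²*(-1/51)) = 23603*((8 + 5/21)²*(-1/51)) = 23603*((173/21)²*(-1/51)) = 23603*((29929/441)*(-1/51)) = 23603*(-29929/22491) = -706414187/22491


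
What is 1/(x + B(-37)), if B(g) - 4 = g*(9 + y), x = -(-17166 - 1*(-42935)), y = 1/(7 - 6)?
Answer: -1/26135 ≈ -3.8263e-5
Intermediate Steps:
y = 1 (y = 1/1 = 1)
x = -25769 (x = -(-17166 + 42935) = -1*25769 = -25769)
B(g) = 4 + 10*g (B(g) = 4 + g*(9 + 1) = 4 + g*10 = 4 + 10*g)
1/(x + B(-37)) = 1/(-25769 + (4 + 10*(-37))) = 1/(-25769 + (4 - 370)) = 1/(-25769 - 366) = 1/(-26135) = -1/26135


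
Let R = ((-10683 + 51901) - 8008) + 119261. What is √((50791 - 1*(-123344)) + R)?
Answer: √326606 ≈ 571.49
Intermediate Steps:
R = 152471 (R = (41218 - 8008) + 119261 = 33210 + 119261 = 152471)
√((50791 - 1*(-123344)) + R) = √((50791 - 1*(-123344)) + 152471) = √((50791 + 123344) + 152471) = √(174135 + 152471) = √326606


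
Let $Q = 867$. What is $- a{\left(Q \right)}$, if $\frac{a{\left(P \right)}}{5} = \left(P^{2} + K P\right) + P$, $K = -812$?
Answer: $-242760$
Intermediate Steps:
$a{\left(P \right)} = - 4055 P + 5 P^{2}$ ($a{\left(P \right)} = 5 \left(\left(P^{2} - 812 P\right) + P\right) = 5 \left(P^{2} - 811 P\right) = - 4055 P + 5 P^{2}$)
$- a{\left(Q \right)} = - 5 \cdot 867 \left(-811 + 867\right) = - 5 \cdot 867 \cdot 56 = \left(-1\right) 242760 = -242760$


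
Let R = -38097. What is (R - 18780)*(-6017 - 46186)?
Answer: 2969150031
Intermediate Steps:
(R - 18780)*(-6017 - 46186) = (-38097 - 18780)*(-6017 - 46186) = -56877*(-52203) = 2969150031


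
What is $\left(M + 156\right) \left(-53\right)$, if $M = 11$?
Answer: $-8851$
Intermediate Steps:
$\left(M + 156\right) \left(-53\right) = \left(11 + 156\right) \left(-53\right) = 167 \left(-53\right) = -8851$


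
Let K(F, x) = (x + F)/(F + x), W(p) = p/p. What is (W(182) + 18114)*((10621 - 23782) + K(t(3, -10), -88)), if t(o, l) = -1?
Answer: -238393400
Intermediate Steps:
W(p) = 1
K(F, x) = 1 (K(F, x) = (F + x)/(F + x) = 1)
(W(182) + 18114)*((10621 - 23782) + K(t(3, -10), -88)) = (1 + 18114)*((10621 - 23782) + 1) = 18115*(-13161 + 1) = 18115*(-13160) = -238393400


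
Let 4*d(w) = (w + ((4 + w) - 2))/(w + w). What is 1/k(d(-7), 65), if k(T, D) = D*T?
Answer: 14/195 ≈ 0.071795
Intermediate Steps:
d(w) = (2 + 2*w)/(8*w) (d(w) = ((w + ((4 + w) - 2))/(w + w))/4 = ((w + (2 + w))/((2*w)))/4 = ((2 + 2*w)*(1/(2*w)))/4 = ((2 + 2*w)/(2*w))/4 = (2 + 2*w)/(8*w))
1/k(d(-7), 65) = 1/(65*((¼)*(1 - 7)/(-7))) = 1/(65*((¼)*(-⅐)*(-6))) = 1/(65*(3/14)) = 1/(195/14) = 14/195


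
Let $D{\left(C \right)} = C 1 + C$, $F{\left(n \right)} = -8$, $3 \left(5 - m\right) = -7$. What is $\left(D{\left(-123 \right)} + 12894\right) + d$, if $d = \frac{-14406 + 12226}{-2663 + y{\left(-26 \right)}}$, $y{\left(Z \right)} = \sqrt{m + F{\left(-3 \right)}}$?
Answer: $\frac{269099935452}{21274709} + \frac{2180 i \sqrt{6}}{21274709} \approx 12649.0 + 0.000251 i$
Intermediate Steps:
$m = \frac{22}{3}$ ($m = 5 - - \frac{7}{3} = 5 + \frac{7}{3} = \frac{22}{3} \approx 7.3333$)
$y{\left(Z \right)} = \frac{i \sqrt{6}}{3}$ ($y{\left(Z \right)} = \sqrt{\frac{22}{3} - 8} = \sqrt{- \frac{2}{3}} = \frac{i \sqrt{6}}{3}$)
$D{\left(C \right)} = 2 C$ ($D{\left(C \right)} = C + C = 2 C$)
$d = - \frac{2180}{-2663 + \frac{i \sqrt{6}}{3}}$ ($d = \frac{-14406 + 12226}{-2663 + \frac{i \sqrt{6}}{3}} = - \frac{2180}{-2663 + \frac{i \sqrt{6}}{3}} \approx 0.81863 + 0.000251 i$)
$\left(D{\left(-123 \right)} + 12894\right) + d = \left(2 \left(-123\right) + 12894\right) + \left(\frac{17416020}{21274709} + \frac{2180 i \sqrt{6}}{21274709}\right) = \left(-246 + 12894\right) + \left(\frac{17416020}{21274709} + \frac{2180 i \sqrt{6}}{21274709}\right) = 12648 + \left(\frac{17416020}{21274709} + \frac{2180 i \sqrt{6}}{21274709}\right) = \frac{269099935452}{21274709} + \frac{2180 i \sqrt{6}}{21274709}$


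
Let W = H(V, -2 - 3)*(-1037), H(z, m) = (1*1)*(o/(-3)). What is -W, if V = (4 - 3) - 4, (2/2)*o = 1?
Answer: -1037/3 ≈ -345.67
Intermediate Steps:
o = 1
V = -3 (V = 1 - 4 = -3)
H(z, m) = -1/3 (H(z, m) = (1*1)*(1/(-3)) = 1*(1*(-1/3)) = 1*(-1/3) = -1/3)
W = 1037/3 (W = -1/3*(-1037) = 1037/3 ≈ 345.67)
-W = -1*1037/3 = -1037/3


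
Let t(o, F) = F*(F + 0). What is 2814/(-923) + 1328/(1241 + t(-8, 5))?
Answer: -1168390/584259 ≈ -1.9998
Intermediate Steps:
t(o, F) = F² (t(o, F) = F*F = F²)
2814/(-923) + 1328/(1241 + t(-8, 5)) = 2814/(-923) + 1328/(1241 + 5²) = 2814*(-1/923) + 1328/(1241 + 25) = -2814/923 + 1328/1266 = -2814/923 + 1328*(1/1266) = -2814/923 + 664/633 = -1168390/584259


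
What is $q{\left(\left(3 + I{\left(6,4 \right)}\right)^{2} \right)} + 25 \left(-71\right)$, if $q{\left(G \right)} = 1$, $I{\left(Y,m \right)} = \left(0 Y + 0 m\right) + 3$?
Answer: $-1774$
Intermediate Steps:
$I{\left(Y,m \right)} = 3$ ($I{\left(Y,m \right)} = \left(0 + 0\right) + 3 = 0 + 3 = 3$)
$q{\left(\left(3 + I{\left(6,4 \right)}\right)^{2} \right)} + 25 \left(-71\right) = 1 + 25 \left(-71\right) = 1 - 1775 = -1774$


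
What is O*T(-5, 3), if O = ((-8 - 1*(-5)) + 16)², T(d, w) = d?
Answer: -845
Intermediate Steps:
O = 169 (O = ((-8 + 5) + 16)² = (-3 + 16)² = 13² = 169)
O*T(-5, 3) = 169*(-5) = -845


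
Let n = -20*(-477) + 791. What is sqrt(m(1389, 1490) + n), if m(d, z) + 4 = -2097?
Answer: sqrt(8230) ≈ 90.719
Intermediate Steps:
m(d, z) = -2101 (m(d, z) = -4 - 2097 = -2101)
n = 10331 (n = 9540 + 791 = 10331)
sqrt(m(1389, 1490) + n) = sqrt(-2101 + 10331) = sqrt(8230)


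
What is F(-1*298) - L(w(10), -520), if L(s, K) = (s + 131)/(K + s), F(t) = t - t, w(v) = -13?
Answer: 118/533 ≈ 0.22139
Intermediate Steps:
F(t) = 0
L(s, K) = (131 + s)/(K + s)
F(-1*298) - L(w(10), -520) = 0 - (131 - 13)/(-520 - 13) = 0 - 118/(-533) = 0 - (-1)*118/533 = 0 - 1*(-118/533) = 0 + 118/533 = 118/533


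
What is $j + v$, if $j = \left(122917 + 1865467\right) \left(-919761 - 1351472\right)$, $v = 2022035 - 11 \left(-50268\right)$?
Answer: $-4516080782489$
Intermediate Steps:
$v = 2574983$ ($v = 2022035 - -552948 = 2022035 + 552948 = 2574983$)
$j = -4516083357472$ ($j = 1988384 \left(-2271233\right) = -4516083357472$)
$j + v = -4516083357472 + 2574983 = -4516080782489$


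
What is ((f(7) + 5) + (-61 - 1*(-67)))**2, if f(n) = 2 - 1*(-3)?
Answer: 256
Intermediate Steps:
f(n) = 5 (f(n) = 2 + 3 = 5)
((f(7) + 5) + (-61 - 1*(-67)))**2 = ((5 + 5) + (-61 - 1*(-67)))**2 = (10 + (-61 + 67))**2 = (10 + 6)**2 = 16**2 = 256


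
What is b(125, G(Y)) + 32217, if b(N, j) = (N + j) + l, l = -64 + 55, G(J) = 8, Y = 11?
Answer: 32341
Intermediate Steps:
l = -9
b(N, j) = -9 + N + j (b(N, j) = (N + j) - 9 = -9 + N + j)
b(125, G(Y)) + 32217 = (-9 + 125 + 8) + 32217 = 124 + 32217 = 32341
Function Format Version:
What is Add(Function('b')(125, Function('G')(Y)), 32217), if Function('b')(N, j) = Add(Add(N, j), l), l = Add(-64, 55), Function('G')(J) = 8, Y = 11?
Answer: 32341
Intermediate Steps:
l = -9
Function('b')(N, j) = Add(-9, N, j) (Function('b')(N, j) = Add(Add(N, j), -9) = Add(-9, N, j))
Add(Function('b')(125, Function('G')(Y)), 32217) = Add(Add(-9, 125, 8), 32217) = Add(124, 32217) = 32341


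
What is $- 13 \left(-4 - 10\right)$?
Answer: $182$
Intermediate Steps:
$- 13 \left(-4 - 10\right) = \left(-13\right) \left(-14\right) = 182$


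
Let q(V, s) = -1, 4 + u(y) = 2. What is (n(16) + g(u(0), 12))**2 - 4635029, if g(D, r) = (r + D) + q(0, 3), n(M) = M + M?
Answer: -4633348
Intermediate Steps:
n(M) = 2*M
u(y) = -2 (u(y) = -4 + 2 = -2)
g(D, r) = -1 + D + r (g(D, r) = (r + D) - 1 = (D + r) - 1 = -1 + D + r)
(n(16) + g(u(0), 12))**2 - 4635029 = (2*16 + (-1 - 2 + 12))**2 - 4635029 = (32 + 9)**2 - 4635029 = 41**2 - 4635029 = 1681 - 4635029 = -4633348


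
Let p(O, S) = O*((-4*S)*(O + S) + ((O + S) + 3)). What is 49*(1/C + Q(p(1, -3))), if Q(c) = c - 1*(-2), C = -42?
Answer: -6181/6 ≈ -1030.2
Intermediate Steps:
p(O, S) = O*(3 + O + S - 4*S*(O + S)) (p(O, S) = O*(-4*S*(O + S) + (3 + O + S)) = O*(3 + O + S - 4*S*(O + S)))
Q(c) = 2 + c (Q(c) = c + 2 = 2 + c)
49*(1/C + Q(p(1, -3))) = 49*(1/(-42) + (2 + 1*(3 + 1 - 3 - 4*(-3)² - 4*1*(-3)))) = 49*(-1/42 + (2 + 1*(3 + 1 - 3 - 4*9 + 12))) = 49*(-1/42 + (2 + 1*(3 + 1 - 3 - 36 + 12))) = 49*(-1/42 + (2 + 1*(-23))) = 49*(-1/42 + (2 - 23)) = 49*(-1/42 - 21) = 49*(-883/42) = -6181/6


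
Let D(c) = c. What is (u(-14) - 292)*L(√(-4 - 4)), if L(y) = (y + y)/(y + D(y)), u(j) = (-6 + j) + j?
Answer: -326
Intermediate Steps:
u(j) = -6 + 2*j
L(y) = 1 (L(y) = (y + y)/(y + y) = (2*y)/((2*y)) = (2*y)*(1/(2*y)) = 1)
(u(-14) - 292)*L(√(-4 - 4)) = ((-6 + 2*(-14)) - 292)*1 = ((-6 - 28) - 292)*1 = (-34 - 292)*1 = -326*1 = -326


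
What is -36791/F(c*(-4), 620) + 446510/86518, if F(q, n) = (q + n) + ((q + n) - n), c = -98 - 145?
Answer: -1019116049/110916076 ≈ -9.1882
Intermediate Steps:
c = -243
F(q, n) = n + 2*q (F(q, n) = (n + q) + ((n + q) - n) = (n + q) + q = n + 2*q)
-36791/F(c*(-4), 620) + 446510/86518 = -36791/(620 + 2*(-243*(-4))) + 446510/86518 = -36791/(620 + 2*972) + 446510*(1/86518) = -36791/(620 + 1944) + 223255/43259 = -36791/2564 + 223255/43259 = -1019116049/110916076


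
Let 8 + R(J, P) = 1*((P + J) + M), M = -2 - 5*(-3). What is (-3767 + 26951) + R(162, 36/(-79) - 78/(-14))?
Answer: 12915932/553 ≈ 23356.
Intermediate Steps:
M = 13 (M = -2 + 15 = 13)
R(J, P) = 5 + J + P (R(J, P) = -8 + 1*((P + J) + 13) = -8 + 1*((J + P) + 13) = -8 + 1*(13 + J + P) = -8 + (13 + J + P) = 5 + J + P)
(-3767 + 26951) + R(162, 36/(-79) - 78/(-14)) = (-3767 + 26951) + (5 + 162 + (36/(-79) - 78/(-14))) = 23184 + (5 + 162 + (36*(-1/79) - 78*(-1/14))) = 23184 + (5 + 162 + (-36/79 + 39/7)) = 23184 + (5 + 162 + 2829/553) = 23184 + 95180/553 = 12915932/553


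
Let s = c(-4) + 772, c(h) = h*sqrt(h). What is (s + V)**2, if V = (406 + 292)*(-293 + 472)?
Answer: 15804009732 - 2011424*I ≈ 1.5804e+10 - 2.0114e+6*I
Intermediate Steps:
V = 124942 (V = 698*179 = 124942)
c(h) = h**(3/2)
s = 772 - 8*I (s = (-4)**(3/2) + 772 = -8*I + 772 = 772 - 8*I ≈ 772.0 - 8.0*I)
(s + V)**2 = ((772 - 8*I) + 124942)**2 = (125714 - 8*I)**2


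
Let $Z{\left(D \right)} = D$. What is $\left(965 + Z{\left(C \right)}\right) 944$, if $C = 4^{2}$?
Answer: $926064$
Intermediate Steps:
$C = 16$
$\left(965 + Z{\left(C \right)}\right) 944 = \left(965 + 16\right) 944 = 981 \cdot 944 = 926064$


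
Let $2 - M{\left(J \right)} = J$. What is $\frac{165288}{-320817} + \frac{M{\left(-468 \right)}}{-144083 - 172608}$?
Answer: $- \frac{17498668666}{33866618849} \approx -0.51669$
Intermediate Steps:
$M{\left(J \right)} = 2 - J$
$\frac{165288}{-320817} + \frac{M{\left(-468 \right)}}{-144083 - 172608} = \frac{165288}{-320817} + \frac{2 - -468}{-144083 - 172608} = 165288 \left(- \frac{1}{320817}\right) + \frac{2 + 468}{-144083 - 172608} = - \frac{55096}{106939} + \frac{470}{-316691} = - \frac{55096}{106939} + 470 \left(- \frac{1}{316691}\right) = - \frac{55096}{106939} - \frac{470}{316691} = - \frac{17498668666}{33866618849}$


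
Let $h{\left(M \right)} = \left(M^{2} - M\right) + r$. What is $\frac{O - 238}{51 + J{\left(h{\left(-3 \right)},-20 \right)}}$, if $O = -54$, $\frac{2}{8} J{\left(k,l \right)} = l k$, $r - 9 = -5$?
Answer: $\frac{292}{1229} \approx 0.23759$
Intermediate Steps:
$r = 4$ ($r = 9 - 5 = 4$)
$h{\left(M \right)} = 4 + M^{2} - M$ ($h{\left(M \right)} = \left(M^{2} - M\right) + 4 = 4 + M^{2} - M$)
$J{\left(k,l \right)} = 4 k l$ ($J{\left(k,l \right)} = 4 l k = 4 k l$)
$\frac{O - 238}{51 + J{\left(h{\left(-3 \right)},-20 \right)}} = \frac{-54 - 238}{51 + 4 \left(4 + \left(-3\right)^{2} - -3\right) \left(-20\right)} = - \frac{292}{51 + 4 \left(4 + 9 + 3\right) \left(-20\right)} = - \frac{292}{51 + 4 \cdot 16 \left(-20\right)} = - \frac{292}{51 - 1280} = - \frac{292}{-1229} = \left(-292\right) \left(- \frac{1}{1229}\right) = \frac{292}{1229}$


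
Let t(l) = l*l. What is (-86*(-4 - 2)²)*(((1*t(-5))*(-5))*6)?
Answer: 2322000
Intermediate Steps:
t(l) = l²
(-86*(-4 - 2)²)*(((1*t(-5))*(-5))*6) = (-86*(-4 - 2)²)*(((1*(-5)²)*(-5))*6) = (-86*(-6)²)*(((1*25)*(-5))*6) = (-86*36)*((25*(-5))*6) = -(-387000)*6 = -3096*(-750) = 2322000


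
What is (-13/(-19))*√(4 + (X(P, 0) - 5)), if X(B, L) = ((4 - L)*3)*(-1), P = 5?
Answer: 13*I*√13/19 ≈ 2.467*I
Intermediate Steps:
X(B, L) = -12 + 3*L (X(B, L) = (12 - 3*L)*(-1) = -12 + 3*L)
(-13/(-19))*√(4 + (X(P, 0) - 5)) = (-13/(-19))*√(4 + ((-12 + 3*0) - 5)) = (-1/19*(-13))*√(4 + ((-12 + 0) - 5)) = 13*√(4 + (-12 - 5))/19 = 13*√(4 - 17)/19 = 13*√(-13)/19 = 13*(I*√13)/19 = 13*I*√13/19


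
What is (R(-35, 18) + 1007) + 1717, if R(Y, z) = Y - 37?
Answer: 2652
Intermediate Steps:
R(Y, z) = -37 + Y
(R(-35, 18) + 1007) + 1717 = ((-37 - 35) + 1007) + 1717 = (-72 + 1007) + 1717 = 935 + 1717 = 2652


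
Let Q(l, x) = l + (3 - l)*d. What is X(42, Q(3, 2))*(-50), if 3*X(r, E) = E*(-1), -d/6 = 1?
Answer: 50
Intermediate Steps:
d = -6 (d = -6*1 = -6)
Q(l, x) = -18 + 7*l (Q(l, x) = l + (3 - l)*(-6) = l + (-18 + 6*l) = -18 + 7*l)
X(r, E) = -E/3 (X(r, E) = (E*(-1))/3 = (-E)/3 = -E/3)
X(42, Q(3, 2))*(-50) = -(-18 + 7*3)/3*(-50) = -(-18 + 21)/3*(-50) = -1/3*3*(-50) = -1*(-50) = 50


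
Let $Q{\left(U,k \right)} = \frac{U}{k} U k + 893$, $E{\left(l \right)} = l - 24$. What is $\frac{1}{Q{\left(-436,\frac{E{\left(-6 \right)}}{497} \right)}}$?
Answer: $\frac{1}{190989} \approx 5.2359 \cdot 10^{-6}$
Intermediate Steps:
$E{\left(l \right)} = -24 + l$
$Q{\left(U,k \right)} = 893 + U^{2}$ ($Q{\left(U,k \right)} = \frac{U^{2}}{k} k + 893 = U^{2} + 893 = 893 + U^{2}$)
$\frac{1}{Q{\left(-436,\frac{E{\left(-6 \right)}}{497} \right)}} = \frac{1}{893 + \left(-436\right)^{2}} = \frac{1}{893 + 190096} = \frac{1}{190989}$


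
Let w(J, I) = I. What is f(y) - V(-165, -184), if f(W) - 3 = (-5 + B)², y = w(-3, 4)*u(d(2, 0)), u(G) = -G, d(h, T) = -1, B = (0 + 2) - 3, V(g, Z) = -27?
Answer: 66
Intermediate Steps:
B = -1 (B = 2 - 3 = -1)
y = 4 (y = 4*(-1*(-1)) = 4*1 = 4)
f(W) = 39 (f(W) = 3 + (-5 - 1)² = 3 + (-6)² = 3 + 36 = 39)
f(y) - V(-165, -184) = 39 - 1*(-27) = 39 + 27 = 66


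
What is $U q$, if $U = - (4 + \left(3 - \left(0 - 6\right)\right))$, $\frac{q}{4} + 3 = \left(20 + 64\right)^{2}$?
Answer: $-366756$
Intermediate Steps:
$q = 28212$ ($q = -12 + 4 \left(20 + 64\right)^{2} = -12 + 4 \cdot 84^{2} = -12 + 4 \cdot 7056 = -12 + 28224 = 28212$)
$U = -13$ ($U = - (4 + \left(3 - \left(0 - 6\right)\right)) = - (4 + \left(3 - -6\right)) = - (4 + \left(3 + 6\right)) = - (4 + 9) = \left(-1\right) 13 = -13$)
$U q = \left(-13\right) 28212 = -366756$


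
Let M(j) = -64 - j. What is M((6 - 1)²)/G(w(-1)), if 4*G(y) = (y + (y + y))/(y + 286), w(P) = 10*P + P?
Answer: 8900/3 ≈ 2966.7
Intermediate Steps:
w(P) = 11*P
G(y) = 3*y/(4*(286 + y)) (G(y) = ((y + (y + y))/(y + 286))/4 = ((y + 2*y)/(286 + y))/4 = ((3*y)/(286 + y))/4 = (3*y/(286 + y))/4 = 3*y/(4*(286 + y)))
M((6 - 1)²)/G(w(-1)) = (-64 - (6 - 1)²)/((3*(11*(-1))/(4*(286 + 11*(-1))))) = (-64 - 1*5²)/(((¾)*(-11)/(286 - 11))) = (-64 - 1*25)/(((¾)*(-11)/275)) = (-64 - 25)/(((¾)*(-11)*(1/275))) = -89/(-3/100) = -89*(-100/3) = 8900/3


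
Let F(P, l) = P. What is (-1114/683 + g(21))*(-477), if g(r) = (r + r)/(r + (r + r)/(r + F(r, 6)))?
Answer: -996453/7513 ≈ -132.63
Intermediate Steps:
g(r) = 2*r/(1 + r) (g(r) = (r + r)/(r + (r + r)/(r + r)) = (2*r)/(r + (2*r)/((2*r))) = (2*r)/(r + (2*r)*(1/(2*r))) = (2*r)/(r + 1) = (2*r)/(1 + r) = 2*r/(1 + r))
(-1114/683 + g(21))*(-477) = (-1114/683 + 2*21/(1 + 21))*(-477) = (-1114*1/683 + 2*21/22)*(-477) = (-1114/683 + 2*21*(1/22))*(-477) = (-1114/683 + 21/11)*(-477) = (2089/7513)*(-477) = -996453/7513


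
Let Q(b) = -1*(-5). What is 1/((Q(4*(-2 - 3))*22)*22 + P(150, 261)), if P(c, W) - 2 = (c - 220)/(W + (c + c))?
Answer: 561/1358672 ≈ 0.00041290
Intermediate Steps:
Q(b) = 5
P(c, W) = 2 + (-220 + c)/(W + 2*c) (P(c, W) = 2 + (c - 220)/(W + (c + c)) = 2 + (-220 + c)/(W + 2*c))
1/((Q(4*(-2 - 3))*22)*22 + P(150, 261)) = 1/((5*22)*22 + (-220 + 2*261 + 5*150)/(261 + 2*150)) = 1/(110*22 + (-220 + 522 + 750)/(261 + 300)) = 1/(2420 + 1052/561) = 1/(1358672/561) = 561/1358672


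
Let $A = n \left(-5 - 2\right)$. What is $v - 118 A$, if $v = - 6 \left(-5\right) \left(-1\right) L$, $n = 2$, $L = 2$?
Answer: $1592$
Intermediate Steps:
$A = -14$ ($A = 2 \left(-5 - 2\right) = 2 \left(-7\right) = -14$)
$v = -60$ ($v = - 6 \left(-5\right) \left(-1\right) 2 = - 6 \cdot 5 \cdot 2 = \left(-6\right) 10 = -60$)
$v - 118 A = -60 - -1652 = -60 + 1652 = 1592$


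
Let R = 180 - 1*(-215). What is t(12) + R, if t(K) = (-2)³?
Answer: 387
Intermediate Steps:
t(K) = -8
R = 395 (R = 180 + 215 = 395)
t(12) + R = -8 + 395 = 387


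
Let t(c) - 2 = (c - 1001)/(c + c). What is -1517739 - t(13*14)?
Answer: -6070955/4 ≈ -1.5177e+6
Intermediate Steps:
t(c) = 2 + (-1001 + c)/(2*c) (t(c) = 2 + (c - 1001)/(c + c) = 2 + (-1001 + c)/((2*c)) = 2 + (-1001 + c)*(1/(2*c)) = 2 + (-1001 + c)/(2*c))
-1517739 - t(13*14) = -1517739 - (-1001 + 5*(13*14))/(2*(13*14)) = -1517739 - (-1001 + 5*182)/(2*182) = -1517739 - (-1001 + 910)/(2*182) = -1517739 - (-91)/(2*182) = -1517739 - 1*(-1/4) = -1517739 + 1/4 = -6070955/4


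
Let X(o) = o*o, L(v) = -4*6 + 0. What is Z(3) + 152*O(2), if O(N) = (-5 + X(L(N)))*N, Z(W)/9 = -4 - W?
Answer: 173521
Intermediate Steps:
Z(W) = -36 - 9*W (Z(W) = 9*(-4 - W) = -36 - 9*W)
L(v) = -24 (L(v) = -24 + 0 = -24)
X(o) = o**2
O(N) = 571*N (O(N) = (-5 + (-24)**2)*N = (-5 + 576)*N = 571*N)
Z(3) + 152*O(2) = (-36 - 9*3) + 152*(571*2) = (-36 - 27) + 152*1142 = -63 + 173584 = 173521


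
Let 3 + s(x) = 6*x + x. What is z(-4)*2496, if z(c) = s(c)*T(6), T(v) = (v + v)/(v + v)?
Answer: -77376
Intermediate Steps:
s(x) = -3 + 7*x (s(x) = -3 + (6*x + x) = -3 + 7*x)
T(v) = 1 (T(v) = (2*v)/((2*v)) = (2*v)*(1/(2*v)) = 1)
z(c) = -3 + 7*c (z(c) = (-3 + 7*c)*1 = -3 + 7*c)
z(-4)*2496 = (-3 + 7*(-4))*2496 = (-3 - 28)*2496 = -31*2496 = -77376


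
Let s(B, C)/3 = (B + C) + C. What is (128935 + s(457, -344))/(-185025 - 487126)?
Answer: -128242/672151 ≈ -0.19079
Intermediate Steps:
s(B, C) = 3*B + 6*C (s(B, C) = 3*((B + C) + C) = 3*(B + 2*C) = 3*B + 6*C)
(128935 + s(457, -344))/(-185025 - 487126) = (128935 + (3*457 + 6*(-344)))/(-185025 - 487126) = (128935 + (1371 - 2064))/(-672151) = (128935 - 693)*(-1/672151) = 128242*(-1/672151) = -128242/672151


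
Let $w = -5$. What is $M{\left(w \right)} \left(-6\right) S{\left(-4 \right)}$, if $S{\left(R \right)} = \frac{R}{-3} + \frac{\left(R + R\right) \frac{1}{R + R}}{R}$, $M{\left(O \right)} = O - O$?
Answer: $0$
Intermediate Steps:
$M{\left(O \right)} = 0$
$S{\left(R \right)} = \frac{1}{R} - \frac{R}{3}$ ($S{\left(R \right)} = R \left(- \frac{1}{3}\right) + \frac{2 R \frac{1}{2 R}}{R} = - \frac{R}{3} + \frac{2 R \frac{1}{2 R}}{R} = - \frac{R}{3} + 1 \frac{1}{R} = - \frac{R}{3} + \frac{1}{R} = \frac{1}{R} - \frac{R}{3}$)
$M{\left(w \right)} \left(-6\right) S{\left(-4 \right)} = 0 \left(-6\right) \left(\frac{1}{-4} - - \frac{4}{3}\right) = 0 \left(- \frac{1}{4} + \frac{4}{3}\right) = 0 \cdot \frac{13}{12} = 0$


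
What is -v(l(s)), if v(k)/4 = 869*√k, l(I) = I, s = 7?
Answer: -3476*√7 ≈ -9196.6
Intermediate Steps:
v(k) = 3476*√k (v(k) = 4*(869*√k) = 3476*√k)
-v(l(s)) = -3476*√7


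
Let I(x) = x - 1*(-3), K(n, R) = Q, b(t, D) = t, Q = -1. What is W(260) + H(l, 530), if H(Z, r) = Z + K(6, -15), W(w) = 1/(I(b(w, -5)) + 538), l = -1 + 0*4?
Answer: -1601/801 ≈ -1.9988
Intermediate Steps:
K(n, R) = -1
l = -1 (l = -1 + 0 = -1)
I(x) = 3 + x (I(x) = x + 3 = 3 + x)
W(w) = 1/(541 + w) (W(w) = 1/((3 + w) + 538) = 1/(541 + w))
H(Z, r) = -1 + Z (H(Z, r) = Z - 1 = -1 + Z)
W(260) + H(l, 530) = 1/(541 + 260) + (-1 - 1) = 1/801 - 2 = -1601/801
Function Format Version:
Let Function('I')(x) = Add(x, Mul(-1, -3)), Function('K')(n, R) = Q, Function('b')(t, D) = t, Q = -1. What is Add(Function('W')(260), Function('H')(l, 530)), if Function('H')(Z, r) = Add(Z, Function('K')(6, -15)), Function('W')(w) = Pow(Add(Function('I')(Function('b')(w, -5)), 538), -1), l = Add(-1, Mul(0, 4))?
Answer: Rational(-1601, 801) ≈ -1.9988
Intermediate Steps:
Function('K')(n, R) = -1
l = -1 (l = Add(-1, 0) = -1)
Function('I')(x) = Add(3, x) (Function('I')(x) = Add(x, 3) = Add(3, x))
Function('W')(w) = Pow(Add(541, w), -1) (Function('W')(w) = Pow(Add(Add(3, w), 538), -1) = Pow(Add(541, w), -1))
Function('H')(Z, r) = Add(-1, Z) (Function('H')(Z, r) = Add(Z, -1) = Add(-1, Z))
Add(Function('W')(260), Function('H')(l, 530)) = Add(Pow(Add(541, 260), -1), Add(-1, -1)) = Add(Pow(801, -1), -2) = Add(Rational(1, 801), -2) = Rational(-1601, 801)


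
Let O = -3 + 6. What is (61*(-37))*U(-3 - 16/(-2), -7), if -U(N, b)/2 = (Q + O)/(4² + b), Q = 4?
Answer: 31598/9 ≈ 3510.9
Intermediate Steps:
O = 3
U(N, b) = -14/(16 + b) (U(N, b) = -2*(4 + 3)/(4² + b) = -14/(16 + b))
(61*(-37))*U(-3 - 16/(-2), -7) = (61*(-37))*(-14/(16 - 7)) = -(-31598)/9 = -2257*(-14/9) = 31598/9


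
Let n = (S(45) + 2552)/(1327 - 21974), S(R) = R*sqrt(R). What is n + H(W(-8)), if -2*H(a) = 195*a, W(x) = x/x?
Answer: -366479/3754 - 135*sqrt(5)/20647 ≈ -97.638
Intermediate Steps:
S(R) = R**(3/2)
W(x) = 1
H(a) = -195*a/2
n = -232/1877 - 135*sqrt(5)/20647 (n = (45**(3/2) + 2552)/(1327 - 21974) = (135*sqrt(5) + 2552)/(-20647) = (2552 + 135*sqrt(5))*(-1/20647) = -232/1877 - 135*sqrt(5)/20647 ≈ -0.13822)
n + H(W(-8)) = (-232/1877 - 135*sqrt(5)/20647) - 195/2*1 = (-232/1877 - 135*sqrt(5)/20647) - 195/2 = -366479/3754 - 135*sqrt(5)/20647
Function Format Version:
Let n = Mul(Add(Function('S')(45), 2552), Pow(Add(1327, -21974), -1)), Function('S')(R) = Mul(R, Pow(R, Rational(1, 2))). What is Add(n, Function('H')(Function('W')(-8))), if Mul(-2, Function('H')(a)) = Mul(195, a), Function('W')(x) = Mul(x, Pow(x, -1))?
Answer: Add(Rational(-366479, 3754), Mul(Rational(-135, 20647), Pow(5, Rational(1, 2)))) ≈ -97.638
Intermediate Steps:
Function('S')(R) = Pow(R, Rational(3, 2))
Function('W')(x) = 1
Function('H')(a) = Mul(Rational(-195, 2), a) (Function('H')(a) = Mul(Rational(-1, 2), Mul(195, a)) = Mul(Rational(-195, 2), a))
n = Add(Rational(-232, 1877), Mul(Rational(-135, 20647), Pow(5, Rational(1, 2)))) (n = Mul(Add(Pow(45, Rational(3, 2)), 2552), Pow(Add(1327, -21974), -1)) = Mul(Add(Mul(135, Pow(5, Rational(1, 2))), 2552), Pow(-20647, -1)) = Mul(Add(2552, Mul(135, Pow(5, Rational(1, 2)))), Rational(-1, 20647)) = Add(Rational(-232, 1877), Mul(Rational(-135, 20647), Pow(5, Rational(1, 2)))) ≈ -0.13822)
Add(n, Function('H')(Function('W')(-8))) = Add(Add(Rational(-232, 1877), Mul(Rational(-135, 20647), Pow(5, Rational(1, 2)))), Mul(Rational(-195, 2), 1)) = Add(Add(Rational(-232, 1877), Mul(Rational(-135, 20647), Pow(5, Rational(1, 2)))), Rational(-195, 2)) = Add(Rational(-366479, 3754), Mul(Rational(-135, 20647), Pow(5, Rational(1, 2))))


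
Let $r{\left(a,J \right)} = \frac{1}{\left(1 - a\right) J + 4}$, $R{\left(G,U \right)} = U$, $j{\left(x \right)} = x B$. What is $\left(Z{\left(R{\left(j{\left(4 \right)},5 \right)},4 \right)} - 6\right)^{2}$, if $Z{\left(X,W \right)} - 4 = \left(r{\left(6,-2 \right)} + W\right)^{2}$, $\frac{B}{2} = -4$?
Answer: $\frac{8162449}{38416} \approx 212.48$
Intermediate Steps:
$B = -8$ ($B = 2 \left(-4\right) = -8$)
$j{\left(x \right)} = - 8 x$ ($j{\left(x \right)} = x \left(-8\right) = - 8 x$)
$r{\left(a,J \right)} = \frac{1}{4 + J \left(1 - a\right)}$ ($r{\left(a,J \right)} = \frac{1}{J \left(1 - a\right) + 4} = \frac{1}{4 + J \left(1 - a\right)}$)
$Z{\left(X,W \right)} = 4 + \left(\frac{1}{14} + W\right)^{2}$ ($Z{\left(X,W \right)} = 4 + \left(\frac{1}{4 - 2 - \left(-2\right) 6} + W\right)^{2} = 4 + \left(\frac{1}{4 - 2 + 12} + W\right)^{2} = 4 + \left(\frac{1}{14} + W\right)^{2}$)
$\left(Z{\left(R{\left(j{\left(4 \right)},5 \right)},4 \right)} - 6\right)^{2} = \left(\left(4 + \frac{\left(1 + 14 \cdot 4\right)^{2}}{196}\right) - 6\right)^{2} = \left(\left(4 + \frac{\left(1 + 56\right)^{2}}{196}\right) - 6\right)^{2} = \left(\left(4 + \frac{57^{2}}{196}\right) - 6\right)^{2} = \left(\left(4 + \frac{1}{196} \cdot 3249\right) - 6\right)^{2} = \left(\left(4 + \frac{3249}{196}\right) - 6\right)^{2} = \left(\frac{4033}{196} - 6\right)^{2} = \left(\frac{2857}{196}\right)^{2} = \frac{8162449}{38416}$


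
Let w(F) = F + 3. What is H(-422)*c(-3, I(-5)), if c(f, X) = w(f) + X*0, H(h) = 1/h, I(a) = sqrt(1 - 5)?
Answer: 0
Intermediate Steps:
w(F) = 3 + F
I(a) = 2*I (I(a) = sqrt(-4) = 2*I)
c(f, X) = 3 + f (c(f, X) = (3 + f) + X*0 = (3 + f) + 0 = 3 + f)
H(-422)*c(-3, I(-5)) = (3 - 3)/(-422) = -1/422*0 = 0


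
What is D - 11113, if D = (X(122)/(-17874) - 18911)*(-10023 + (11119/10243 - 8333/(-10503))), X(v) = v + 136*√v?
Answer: 182195559947503181239/961462380573 + 73310428957388*√122/961462380573 ≈ 1.8950e+8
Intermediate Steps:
D = 182206244678938488988/961462380573 + 73310428957388*√122/961462380573 (D = ((122 + 136*√122)/(-17874) - 18911)*(-10023 + (11119/10243 - 8333/(-10503))) = ((122 + 136*√122)*(-1/17874) - 18911)*(-10023 + (11119*(1/10243) - 8333*(-1/10503))) = ((-61/8937 - 68*√122/8937) - 18911)*(-10023 + (11119/10243 + 8333/10503)) = (-169007668/8937 - 68*√122/8937)*(-10023 + 202137776/107582229) = (-169007668/8937 - 68*√122/8937)*(-1078094543491/107582229) = 182206244678938488988/961462380573 + 73310428957388*√122/961462380573 ≈ 1.8951e+8)
D - 11113 = (182206244678938488988/961462380573 + 73310428957388*√122/961462380573) - 11113 = 182195559947503181239/961462380573 + 73310428957388*√122/961462380573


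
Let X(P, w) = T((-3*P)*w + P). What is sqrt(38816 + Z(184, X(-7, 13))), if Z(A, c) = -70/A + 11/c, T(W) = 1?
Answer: sqrt(82157127)/46 ≈ 197.04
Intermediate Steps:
X(P, w) = 1
sqrt(38816 + Z(184, X(-7, 13))) = sqrt(38816 + (-70/184 + 11/1)) = sqrt(38816 + (-70*1/184 + 11*1)) = sqrt(38816 + (-35/92 + 11)) = sqrt(38816 + 977/92) = sqrt(3572049/92) = sqrt(82157127)/46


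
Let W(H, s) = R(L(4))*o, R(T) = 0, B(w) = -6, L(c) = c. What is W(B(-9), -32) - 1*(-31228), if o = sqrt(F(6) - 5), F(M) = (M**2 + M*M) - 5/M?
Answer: 31228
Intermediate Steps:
F(M) = -5/M + 2*M**2 (F(M) = (M**2 + M**2) - 5/M = 2*M**2 - 5/M = -5/M + 2*M**2)
o = sqrt(2382)/6 (o = sqrt((-5 + 2*6**3)/6 - 5) = sqrt((-5 + 2*216)/6 - 5) = sqrt((-5 + 432)/6 - 5) = sqrt((1/6)*427 - 5) = sqrt(427/6 - 5) = sqrt(397/6) = sqrt(2382)/6 ≈ 8.1343)
W(H, s) = 0 (W(H, s) = 0*(sqrt(2382)/6) = 0)
W(B(-9), -32) - 1*(-31228) = 0 - 1*(-31228) = 0 + 31228 = 31228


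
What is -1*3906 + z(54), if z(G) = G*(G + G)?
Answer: 1926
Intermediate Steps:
z(G) = 2*G² (z(G) = G*(2*G) = 2*G²)
-1*3906 + z(54) = -1*3906 + 2*54² = -3906 + 2*2916 = -3906 + 5832 = 1926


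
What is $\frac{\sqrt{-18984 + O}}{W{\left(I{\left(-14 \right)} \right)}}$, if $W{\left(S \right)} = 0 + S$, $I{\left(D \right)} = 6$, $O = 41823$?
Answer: $\frac{\sqrt{22839}}{6} \approx 25.188$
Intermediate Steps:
$W{\left(S \right)} = S$
$\frac{\sqrt{-18984 + O}}{W{\left(I{\left(-14 \right)} \right)}} = \frac{\sqrt{-18984 + 41823}}{6} = \sqrt{22839} \cdot \frac{1}{6} = \frac{\sqrt{22839}}{6}$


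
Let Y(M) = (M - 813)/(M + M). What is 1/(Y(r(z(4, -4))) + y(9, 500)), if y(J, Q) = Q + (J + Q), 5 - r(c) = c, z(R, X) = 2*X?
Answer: 13/12717 ≈ 0.0010223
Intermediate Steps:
r(c) = 5 - c
y(J, Q) = J + 2*Q
Y(M) = (-813 + M)/(2*M) (Y(M) = (-813 + M)/((2*M)) = (-813 + M)*(1/(2*M)) = (-813 + M)/(2*M))
1/(Y(r(z(4, -4))) + y(9, 500)) = 1/((-813 + (5 - 2*(-4)))/(2*(5 - 2*(-4))) + (9 + 2*500)) = 1/((-813 + (5 - 1*(-8)))/(2*(5 - 1*(-8))) + (9 + 1000)) = 1/((-813 + (5 + 8))/(2*(5 + 8)) + 1009) = 1/((½)*(-813 + 13)/13 + 1009) = 1/((½)*(1/13)*(-800) + 1009) = 1/(-400/13 + 1009) = 1/(12717/13) = 13/12717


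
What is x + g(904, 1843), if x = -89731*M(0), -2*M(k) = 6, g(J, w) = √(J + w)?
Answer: 269193 + √2747 ≈ 2.6925e+5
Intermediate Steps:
M(k) = -3 (M(k) = -½*6 = -3)
x = 269193 (x = -89731*(-3) = 269193)
x + g(904, 1843) = 269193 + √(904 + 1843) = 269193 + √2747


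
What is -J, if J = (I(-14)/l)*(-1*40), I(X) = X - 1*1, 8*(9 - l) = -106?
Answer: -2400/89 ≈ -26.966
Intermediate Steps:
l = 89/4 (l = 9 - ⅛*(-106) = 9 + 53/4 = 89/4 ≈ 22.250)
I(X) = -1 + X (I(X) = X - 1 = -1 + X)
J = 2400/89 (J = ((-1 - 14)/(89/4))*(-1*40) = -15*4/89*(-40) = -60/89*(-40) = 2400/89 ≈ 26.966)
-J = -1*2400/89 = -2400/89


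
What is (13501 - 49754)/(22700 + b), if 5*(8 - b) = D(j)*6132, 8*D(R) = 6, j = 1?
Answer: -25895/15563 ≈ -1.6639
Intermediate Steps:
D(R) = ¾ (D(R) = (⅛)*6 = ¾)
b = -4559/5 (b = 8 - 3*6132/20 = 8 - ⅕*4599 = 8 - 4599/5 = -4559/5 ≈ -911.80)
(13501 - 49754)/(22700 + b) = (13501 - 49754)/(22700 - 4559/5) = -36253/108941/5 = -36253*5/108941 = -25895/15563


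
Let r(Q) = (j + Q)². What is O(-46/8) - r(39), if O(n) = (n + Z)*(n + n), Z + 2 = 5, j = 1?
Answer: -12547/8 ≈ -1568.4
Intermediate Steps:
r(Q) = (1 + Q)²
Z = 3 (Z = -2 + 5 = 3)
O(n) = 2*n*(3 + n) (O(n) = (n + 3)*(n + n) = (3 + n)*(2*n) = 2*n*(3 + n))
O(-46/8) - r(39) = 2*(-46/8)*(3 - 46/8) - (1 + 39)² = 2*(-46*⅛)*(3 - 46*⅛) - 1*40² = 2*(-23/4)*(3 - 23/4) - 1*1600 = 2*(-23/4)*(-11/4) - 1600 = 253/8 - 1600 = -12547/8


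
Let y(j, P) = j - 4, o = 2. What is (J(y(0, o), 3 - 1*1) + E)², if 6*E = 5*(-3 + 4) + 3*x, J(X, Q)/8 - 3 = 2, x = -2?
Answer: 57121/36 ≈ 1586.7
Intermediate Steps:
y(j, P) = -4 + j
J(X, Q) = 40 (J(X, Q) = 24 + 8*2 = 24 + 16 = 40)
E = -⅙ (E = (5*(-3 + 4) + 3*(-2))/6 = (5*1 - 6)/6 = (5 - 6)/6 = (⅙)*(-1) = -⅙ ≈ -0.16667)
(J(y(0, o), 3 - 1*1) + E)² = (40 - ⅙)² = (239/6)² = 57121/36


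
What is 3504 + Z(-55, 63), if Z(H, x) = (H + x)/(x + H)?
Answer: 3505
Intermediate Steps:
Z(H, x) = 1 (Z(H, x) = (H + x)/(H + x) = 1)
3504 + Z(-55, 63) = 3504 + 1 = 3505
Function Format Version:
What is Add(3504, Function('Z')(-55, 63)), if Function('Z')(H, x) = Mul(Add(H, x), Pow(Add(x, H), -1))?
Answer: 3505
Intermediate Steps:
Function('Z')(H, x) = 1 (Function('Z')(H, x) = Mul(Add(H, x), Pow(Add(H, x), -1)) = 1)
Add(3504, Function('Z')(-55, 63)) = Add(3504, 1) = 3505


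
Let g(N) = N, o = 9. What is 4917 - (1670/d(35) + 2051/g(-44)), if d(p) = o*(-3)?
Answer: 5970253/1188 ≈ 5025.5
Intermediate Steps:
d(p) = -27 (d(p) = 9*(-3) = -27)
4917 - (1670/d(35) + 2051/g(-44)) = 4917 - (1670/(-27) + 2051/(-44)) = 4917 - (1670*(-1/27) + 2051*(-1/44)) = 4917 - (-1670/27 - 2051/44) = 4917 - 1*(-128857/1188) = 4917 + 128857/1188 = 5970253/1188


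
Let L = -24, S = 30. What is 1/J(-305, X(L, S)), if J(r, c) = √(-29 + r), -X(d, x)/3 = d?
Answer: -I*√334/334 ≈ -0.054718*I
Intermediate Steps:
X(d, x) = -3*d
1/J(-305, X(L, S)) = 1/(√(-29 - 305)) = 1/(√(-334)) = 1/(I*√334) = -I*√334/334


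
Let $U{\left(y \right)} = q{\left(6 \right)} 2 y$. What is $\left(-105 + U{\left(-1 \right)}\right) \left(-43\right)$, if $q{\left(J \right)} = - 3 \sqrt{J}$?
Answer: $4515 - 258 \sqrt{6} \approx 3883.0$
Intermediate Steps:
$U{\left(y \right)} = - 6 y \sqrt{6}$ ($U{\left(y \right)} = - 3 \sqrt{6} \cdot 2 y = - 6 \sqrt{6} y = - 6 y \sqrt{6}$)
$\left(-105 + U{\left(-1 \right)}\right) \left(-43\right) = \left(-105 - - 6 \sqrt{6}\right) \left(-43\right) = \left(-105 + 6 \sqrt{6}\right) \left(-43\right) = 4515 - 258 \sqrt{6}$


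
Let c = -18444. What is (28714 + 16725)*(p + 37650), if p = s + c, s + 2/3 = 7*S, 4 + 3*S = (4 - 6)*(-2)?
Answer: 2618013424/3 ≈ 8.7267e+8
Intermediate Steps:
S = 0 (S = -4/3 + ((4 - 6)*(-2))/3 = -4/3 + (-2*(-2))/3 = -4/3 + (⅓)*4 = -4/3 + 4/3 = 0)
s = -⅔ (s = -⅔ + 7*0 = -⅔ + 0 = -⅔ ≈ -0.66667)
p = -55334/3 (p = -⅔ - 18444 = -55334/3 ≈ -18445.)
(28714 + 16725)*(p + 37650) = (28714 + 16725)*(-55334/3 + 37650) = 45439*(57616/3) = 2618013424/3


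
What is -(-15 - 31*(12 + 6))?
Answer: 573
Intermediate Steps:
-(-15 - 31*(12 + 6)) = -(-15 - 31*18) = -(-15 - 558) = -1*(-573) = 573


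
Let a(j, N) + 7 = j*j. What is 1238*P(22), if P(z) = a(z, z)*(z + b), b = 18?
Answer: 23621040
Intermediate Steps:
a(j, N) = -7 + j² (a(j, N) = -7 + j*j = -7 + j²)
P(z) = (-7 + z²)*(18 + z) (P(z) = (-7 + z²)*(z + 18) = (-7 + z²)*(18 + z))
1238*P(22) = 1238*((-7 + 22²)*(18 + 22)) = 1238*((-7 + 484)*40) = 1238*(477*40) = 1238*19080 = 23621040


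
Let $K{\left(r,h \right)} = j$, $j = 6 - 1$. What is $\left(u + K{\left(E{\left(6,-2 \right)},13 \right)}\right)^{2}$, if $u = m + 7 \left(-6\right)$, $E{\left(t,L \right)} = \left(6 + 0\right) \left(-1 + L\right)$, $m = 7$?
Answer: $900$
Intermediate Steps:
$j = 5$
$E{\left(t,L \right)} = -6 + 6 L$ ($E{\left(t,L \right)} = 6 \left(-1 + L\right) = -6 + 6 L$)
$K{\left(r,h \right)} = 5$
$u = -35$ ($u = 7 + 7 \left(-6\right) = 7 - 42 = -35$)
$\left(u + K{\left(E{\left(6,-2 \right)},13 \right)}\right)^{2} = \left(-35 + 5\right)^{2} = \left(-30\right)^{2} = 900$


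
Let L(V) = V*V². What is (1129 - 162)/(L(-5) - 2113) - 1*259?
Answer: -580609/2238 ≈ -259.43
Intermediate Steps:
L(V) = V³
(1129 - 162)/(L(-5) - 2113) - 1*259 = (1129 - 162)/((-5)³ - 2113) - 1*259 = 967/(-125 - 2113) - 259 = 967/(-2238) - 259 = 967*(-1/2238) - 259 = -967/2238 - 259 = -580609/2238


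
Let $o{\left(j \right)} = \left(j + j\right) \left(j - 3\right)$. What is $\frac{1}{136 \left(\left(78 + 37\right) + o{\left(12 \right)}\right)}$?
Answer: $\frac{1}{45016} \approx 2.2214 \cdot 10^{-5}$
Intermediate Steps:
$o{\left(j \right)} = 2 j \left(-3 + j\right)$
$\frac{1}{136 \left(\left(78 + 37\right) + o{\left(12 \right)}\right)} = \frac{1}{136 \left(\left(78 + 37\right) + 2 \cdot 12 \left(-3 + 12\right)\right)} = \frac{1}{136 \left(115 + 2 \cdot 12 \cdot 9\right)} = \frac{1}{136 \left(115 + 216\right)} = \frac{1}{136 \cdot 331} = \frac{1}{45016}$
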